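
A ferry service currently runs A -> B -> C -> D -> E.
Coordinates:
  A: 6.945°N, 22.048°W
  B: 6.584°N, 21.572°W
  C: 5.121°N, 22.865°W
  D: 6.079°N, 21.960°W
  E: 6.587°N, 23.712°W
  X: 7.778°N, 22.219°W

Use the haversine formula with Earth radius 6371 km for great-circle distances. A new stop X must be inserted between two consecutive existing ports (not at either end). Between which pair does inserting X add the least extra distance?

Added distance for inserting X between each consecutive pair:
A–B: 179.1 km
B–C: 238.1 km
C–D: 348.8 km
D–E: 200.7 km
Smallest added distance is 179.1 km, inserting between A and B.

between A and B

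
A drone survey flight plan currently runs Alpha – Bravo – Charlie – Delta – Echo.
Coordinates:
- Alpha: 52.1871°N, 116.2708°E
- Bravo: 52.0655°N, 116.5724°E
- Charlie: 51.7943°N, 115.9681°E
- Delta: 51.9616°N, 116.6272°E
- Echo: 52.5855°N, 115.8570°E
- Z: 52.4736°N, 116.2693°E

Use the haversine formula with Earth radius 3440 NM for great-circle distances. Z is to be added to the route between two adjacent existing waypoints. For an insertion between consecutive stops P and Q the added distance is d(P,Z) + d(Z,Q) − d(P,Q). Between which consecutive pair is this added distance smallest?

between Delta and Echo

Added distance for inserting Z between each consecutive pair:
Alpha–Bravo: 30.8 NM
Bravo–Charlie: 41.5 NM
Charlie–Delta: 49.3 NM
Delta–Echo: 3.0 NM
Smallest added distance is 3.0 NM, inserting between Delta and Echo.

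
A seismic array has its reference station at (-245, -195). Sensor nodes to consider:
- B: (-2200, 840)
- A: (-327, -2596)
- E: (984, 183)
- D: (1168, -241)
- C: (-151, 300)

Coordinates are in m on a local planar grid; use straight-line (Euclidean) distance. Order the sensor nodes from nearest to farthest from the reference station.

C, E, D, B, A

Distance from the reference station at (-245, -195) to each:
C (-151, 300): 503.8 m
E (984, 183): 1285.8 m
D (1168, -241): 1413.7 m
B (-2200, 840): 2212.1 m
A (-327, -2596): 2402.4 m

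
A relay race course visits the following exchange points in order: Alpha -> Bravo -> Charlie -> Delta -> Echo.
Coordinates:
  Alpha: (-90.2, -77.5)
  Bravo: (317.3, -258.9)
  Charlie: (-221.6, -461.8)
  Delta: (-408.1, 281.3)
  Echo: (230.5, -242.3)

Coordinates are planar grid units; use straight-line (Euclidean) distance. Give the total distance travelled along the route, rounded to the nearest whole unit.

Leg distances:
Alpha→Bravo: 446.1  (cumulative 446.1)
Bravo→Charlie: 575.8  (cumulative 1021.9)
Charlie→Delta: 766.1  (cumulative 1788.0)
Delta→Echo: 825.8  (cumulative 2613.8)
Total route length ≈ 2614.

2614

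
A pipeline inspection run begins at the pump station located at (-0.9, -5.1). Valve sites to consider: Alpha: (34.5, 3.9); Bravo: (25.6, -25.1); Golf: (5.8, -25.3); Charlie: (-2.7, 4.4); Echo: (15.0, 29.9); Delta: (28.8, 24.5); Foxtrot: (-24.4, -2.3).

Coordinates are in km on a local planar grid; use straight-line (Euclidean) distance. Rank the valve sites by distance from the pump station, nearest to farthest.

Computing each straight-line distance from (-0.9, -5.1):
Charlie (-2.7, 4.4): 9.7 km
Golf (5.8, -25.3): 21.3 km
Foxtrot (-24.4, -2.3): 23.7 km
Bravo (25.6, -25.1): 33.2 km
Alpha (34.5, 3.9): 36.5 km
Echo (15.0, 29.9): 38.4 km
Delta (28.8, 24.5): 41.9 km

Charlie, Golf, Foxtrot, Bravo, Alpha, Echo, Delta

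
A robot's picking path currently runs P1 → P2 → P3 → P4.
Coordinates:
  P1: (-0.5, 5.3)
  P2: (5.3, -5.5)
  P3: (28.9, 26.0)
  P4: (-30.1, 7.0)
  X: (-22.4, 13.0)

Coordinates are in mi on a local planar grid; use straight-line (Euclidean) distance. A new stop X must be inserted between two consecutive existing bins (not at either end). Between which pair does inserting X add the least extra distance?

Added distance for inserting X between each consecutive pair:
P1–P2: 44.3 mi
P2–P3: 46.9 mi
P3–P4: 0.7 mi
Smallest added distance is 0.7 mi, inserting between P3 and P4.

between P3 and P4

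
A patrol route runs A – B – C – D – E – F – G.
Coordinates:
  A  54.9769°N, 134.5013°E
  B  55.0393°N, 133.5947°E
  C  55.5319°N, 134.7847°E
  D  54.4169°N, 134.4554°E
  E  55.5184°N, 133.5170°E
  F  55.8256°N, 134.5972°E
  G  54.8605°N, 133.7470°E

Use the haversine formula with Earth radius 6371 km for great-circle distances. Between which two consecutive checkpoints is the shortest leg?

Leg distances:
A→B: 58.2 km
B→C: 93.2 km
C→D: 125.8 km
D→E: 136.3 km
E→F: 75.9 km
F→G: 120.0 km
The shortest leg is A–B at 58.2 km.

A–B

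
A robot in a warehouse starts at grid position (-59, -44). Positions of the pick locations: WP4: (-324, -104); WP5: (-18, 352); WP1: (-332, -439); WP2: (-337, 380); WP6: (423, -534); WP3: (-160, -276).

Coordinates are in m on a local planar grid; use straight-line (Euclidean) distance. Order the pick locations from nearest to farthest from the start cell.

Distance from the start cell at (-59, -44) to each:
WP3 (-160, -276): 253.0 m
WP4 (-324, -104): 271.7 m
WP5 (-18, 352): 398.1 m
WP1 (-332, -439): 480.2 m
WP2 (-337, 380): 507.0 m
WP6 (423, -534): 687.3 m

WP3, WP4, WP5, WP1, WP2, WP6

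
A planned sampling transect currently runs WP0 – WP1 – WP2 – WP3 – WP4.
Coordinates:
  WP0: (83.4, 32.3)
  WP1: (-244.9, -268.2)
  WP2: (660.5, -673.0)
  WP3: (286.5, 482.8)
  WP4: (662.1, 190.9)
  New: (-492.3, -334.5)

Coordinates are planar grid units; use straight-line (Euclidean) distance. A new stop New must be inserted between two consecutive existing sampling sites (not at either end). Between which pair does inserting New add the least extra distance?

Added distance for inserting New between each consecutive pair:
WP0–WP1: 493.7
WP1–WP2: 465.8
WP2–WP3: 1115.6
WP3–WP4: 1921.6
Smallest added distance is 465.8, inserting between WP1 and WP2.

between WP1 and WP2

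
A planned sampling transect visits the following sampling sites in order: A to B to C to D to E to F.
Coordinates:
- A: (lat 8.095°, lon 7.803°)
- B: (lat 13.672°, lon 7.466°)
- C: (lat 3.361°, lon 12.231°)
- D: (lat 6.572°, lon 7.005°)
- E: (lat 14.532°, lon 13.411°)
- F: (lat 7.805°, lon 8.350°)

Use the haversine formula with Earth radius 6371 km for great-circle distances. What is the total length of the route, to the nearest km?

Leg distances:
A→B: 621.2 km  (cumulative 621.2 km)
B→C: 1260.3 km  (cumulative 1881.5 km)
C→D: 680.1 km  (cumulative 2561.6 km)
D→E: 1128.2 km  (cumulative 3689.8 km)
E→F: 929.5 km  (cumulative 4619.3 km)
Total route length ≈ 4619 km.

4619 km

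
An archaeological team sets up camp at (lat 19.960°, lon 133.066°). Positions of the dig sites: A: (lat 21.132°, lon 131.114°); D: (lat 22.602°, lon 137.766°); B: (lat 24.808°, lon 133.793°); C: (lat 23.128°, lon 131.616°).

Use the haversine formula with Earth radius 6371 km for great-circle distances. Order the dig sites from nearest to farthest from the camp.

A, C, B, D

Distances from the camp:
A (lat 21.132°, lon 131.114°): 241.4 km
C (lat 23.128°, lon 131.616°): 382.8 km
B (lat 24.808°, lon 133.793°): 544.2 km
D (lat 22.602°, lon 137.766°): 568.7 km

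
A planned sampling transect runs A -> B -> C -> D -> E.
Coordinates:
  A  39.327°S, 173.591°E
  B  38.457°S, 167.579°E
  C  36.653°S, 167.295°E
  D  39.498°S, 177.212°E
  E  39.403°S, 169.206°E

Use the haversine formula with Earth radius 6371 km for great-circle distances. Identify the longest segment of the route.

C–D

Leg distances:
A→B: 529.1 km
B→C: 202.2 km
C→D: 923.3 km
D→E: 687.3 km
The longest leg is C–D at 923.3 km.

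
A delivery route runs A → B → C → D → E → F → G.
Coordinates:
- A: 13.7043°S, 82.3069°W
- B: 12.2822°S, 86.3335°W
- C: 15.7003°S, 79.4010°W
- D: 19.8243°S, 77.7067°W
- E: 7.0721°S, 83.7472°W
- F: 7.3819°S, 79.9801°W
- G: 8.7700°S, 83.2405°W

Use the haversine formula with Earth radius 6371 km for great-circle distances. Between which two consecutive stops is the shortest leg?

Leg distances:
A→B: 464.0 km
B→C: 838.9 km
C→D: 492.4 km
D→E: 1560.6 km
E→F: 417.0 km
F→G: 390.7 km
The shortest leg is F–G at 390.7 km.

F–G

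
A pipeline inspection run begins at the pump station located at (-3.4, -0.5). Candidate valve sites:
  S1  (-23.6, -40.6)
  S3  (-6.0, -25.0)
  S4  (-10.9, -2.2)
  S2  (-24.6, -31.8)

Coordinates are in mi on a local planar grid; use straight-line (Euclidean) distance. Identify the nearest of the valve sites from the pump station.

S4

Distances from the pump station ((-3.4, -0.5)):
S4: 7.7 mi
S3: 24.6 mi
S2: 37.8 mi
S1: 44.9 mi
The nearest is S4 at 7.7 mi.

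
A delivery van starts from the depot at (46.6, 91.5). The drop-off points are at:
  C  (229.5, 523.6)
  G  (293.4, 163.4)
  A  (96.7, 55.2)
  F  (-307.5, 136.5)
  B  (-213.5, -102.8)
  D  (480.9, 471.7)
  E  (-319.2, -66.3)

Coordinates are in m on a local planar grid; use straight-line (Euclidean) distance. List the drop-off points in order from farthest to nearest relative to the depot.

D, C, E, F, B, G, A

Distances from the depot:
D (480.9, 471.7): 577.2 m
C (229.5, 523.6): 469.2 m
E (-319.2, -66.3): 398.4 m
F (-307.5, 136.5): 356.9 m
B (-213.5, -102.8): 324.7 m
G (293.4, 163.4): 257.1 m
A (96.7, 55.2): 61.9 m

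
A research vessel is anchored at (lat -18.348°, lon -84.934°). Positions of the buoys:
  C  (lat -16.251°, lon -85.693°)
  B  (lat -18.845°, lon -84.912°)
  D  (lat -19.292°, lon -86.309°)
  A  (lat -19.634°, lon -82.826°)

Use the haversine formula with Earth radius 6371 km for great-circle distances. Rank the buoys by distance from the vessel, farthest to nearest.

Computing each great-circle distance from (lat -18.348°, lon -84.934°):
A (lat -19.634°, lon -82.826°): 263.8 km
C (lat -16.251°, lon -85.693°): 246.7 km
D (lat -19.292°, lon -86.309°): 178.8 km
B (lat -18.845°, lon -84.912°): 55.3 km

A, C, D, B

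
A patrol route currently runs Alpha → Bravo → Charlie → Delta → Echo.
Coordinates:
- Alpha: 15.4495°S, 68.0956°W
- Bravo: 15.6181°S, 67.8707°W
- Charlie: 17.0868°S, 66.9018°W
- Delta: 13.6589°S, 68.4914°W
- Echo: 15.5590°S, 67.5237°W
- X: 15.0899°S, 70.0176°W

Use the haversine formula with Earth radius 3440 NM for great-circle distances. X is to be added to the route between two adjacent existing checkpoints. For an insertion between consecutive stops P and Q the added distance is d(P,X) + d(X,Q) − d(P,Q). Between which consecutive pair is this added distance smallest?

Added distance for inserting X between each consecutive pair:
Alpha–Bravo: 225.2 NM
Bravo–Charlie: 240.0 NM
Charlie–Delta: 114.1 NM
Delta–Echo: 143.5 NM
Smallest added distance is 114.1 NM, inserting between Charlie and Delta.

between Charlie and Delta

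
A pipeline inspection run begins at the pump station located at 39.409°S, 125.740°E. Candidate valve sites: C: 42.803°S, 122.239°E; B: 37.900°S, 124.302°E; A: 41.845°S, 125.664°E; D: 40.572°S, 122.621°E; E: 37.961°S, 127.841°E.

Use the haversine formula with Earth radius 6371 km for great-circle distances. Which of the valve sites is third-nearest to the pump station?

A

Distance to each, sorted:
B: 209.2 km
E: 243.3 km
A: 270.9 km
D: 295.5 km
C: 477.9 km
The third-nearest is A at 270.9 km.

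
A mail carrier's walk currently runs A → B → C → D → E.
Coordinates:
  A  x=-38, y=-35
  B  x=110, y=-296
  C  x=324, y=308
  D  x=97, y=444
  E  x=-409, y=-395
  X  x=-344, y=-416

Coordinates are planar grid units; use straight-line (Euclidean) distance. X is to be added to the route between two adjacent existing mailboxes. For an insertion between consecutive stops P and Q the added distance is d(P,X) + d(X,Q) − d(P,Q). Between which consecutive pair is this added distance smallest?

between D and E

Added distance for inserting X between each consecutive pair:
A–B: 658.2
B–C: 813.9
C–D: 1686.9
D–E: 55.0
Smallest added distance is 55.0, inserting between D and E.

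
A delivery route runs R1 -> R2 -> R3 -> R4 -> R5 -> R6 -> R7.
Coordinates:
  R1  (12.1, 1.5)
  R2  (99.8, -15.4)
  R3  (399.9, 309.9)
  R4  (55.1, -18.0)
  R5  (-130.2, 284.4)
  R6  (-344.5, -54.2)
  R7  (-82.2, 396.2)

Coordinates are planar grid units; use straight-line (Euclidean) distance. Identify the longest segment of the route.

R6–R7

Leg distances:
R1→R2: 89.3
R2→R3: 442.6
R3→R4: 475.8
R4→R5: 354.7
R5→R6: 400.7
R6→R7: 521.2
The longest leg is R6–R7 at 521.2.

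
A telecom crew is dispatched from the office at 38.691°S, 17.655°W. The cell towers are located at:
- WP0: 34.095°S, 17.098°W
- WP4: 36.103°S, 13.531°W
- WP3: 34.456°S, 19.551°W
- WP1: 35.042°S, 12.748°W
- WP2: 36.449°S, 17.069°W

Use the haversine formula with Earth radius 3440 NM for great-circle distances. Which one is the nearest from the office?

WP2

Distance to each, sorted:
WP2: 137.5 NM
WP4: 250.6 NM
WP3: 270.2 NM
WP0: 277.2 NM
WP1: 321.7 NM
The nearest is WP2 at 137.5 NM.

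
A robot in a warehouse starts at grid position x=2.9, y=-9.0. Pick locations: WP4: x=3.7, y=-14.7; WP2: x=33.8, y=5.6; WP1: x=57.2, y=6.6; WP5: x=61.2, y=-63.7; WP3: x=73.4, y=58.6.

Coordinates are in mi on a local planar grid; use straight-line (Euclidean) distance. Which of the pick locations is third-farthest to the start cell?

WP1

Distance to each, sorted:
WP3: 97.7 mi
WP5: 79.9 mi
WP1: 56.5 mi
WP2: 34.2 mi
WP4: 5.8 mi
The third-farthest is WP1 at 56.5 mi.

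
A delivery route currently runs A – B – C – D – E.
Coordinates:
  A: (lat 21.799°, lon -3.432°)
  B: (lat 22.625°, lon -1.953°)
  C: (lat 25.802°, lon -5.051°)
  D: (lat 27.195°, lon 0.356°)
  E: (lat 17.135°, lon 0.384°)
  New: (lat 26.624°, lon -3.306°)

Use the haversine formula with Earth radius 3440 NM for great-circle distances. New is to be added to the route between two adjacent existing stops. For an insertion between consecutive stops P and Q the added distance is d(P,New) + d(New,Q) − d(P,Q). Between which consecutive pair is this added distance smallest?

Added distance for inserting New between each consecutive pair:
A–B: 445.0 NM
B–C: 102.1 NM
C–D: 2.9 NM
D–E: 200.6 NM
Smallest added distance is 2.9 NM, inserting between C and D.

between C and D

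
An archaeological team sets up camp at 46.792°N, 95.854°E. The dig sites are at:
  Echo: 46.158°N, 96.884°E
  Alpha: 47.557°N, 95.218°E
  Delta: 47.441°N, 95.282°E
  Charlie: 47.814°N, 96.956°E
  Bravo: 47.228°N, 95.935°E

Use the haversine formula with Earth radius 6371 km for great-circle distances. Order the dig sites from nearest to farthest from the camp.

Bravo, Delta, Alpha, Echo, Charlie

Computing each great-circle distance from 46.792°N, 95.854°E:
Bravo 47.228°N, 95.935°E: 48.9 km
Delta 47.441°N, 95.282°E: 84.1 km
Alpha 47.557°N, 95.218°E: 97.7 km
Echo 46.158°N, 96.884°E: 105.8 km
Charlie 47.814°N, 96.956°E: 140.8 km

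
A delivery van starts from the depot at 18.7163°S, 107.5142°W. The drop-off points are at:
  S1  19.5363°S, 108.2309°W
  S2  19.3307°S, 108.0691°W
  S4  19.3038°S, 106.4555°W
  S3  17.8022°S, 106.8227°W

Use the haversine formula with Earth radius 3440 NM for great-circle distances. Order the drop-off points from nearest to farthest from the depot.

S2, S1, S3, S4

Distance from the depot at 18.7163°S, 107.5142°W to each:
S2 19.3307°S, 108.0691°W: 48.5 NM
S1 19.5363°S, 108.2309°W: 63.8 NM
S3 17.8022°S, 106.8227°W: 67.6 NM
S4 19.3038°S, 106.4555°W: 69.7 NM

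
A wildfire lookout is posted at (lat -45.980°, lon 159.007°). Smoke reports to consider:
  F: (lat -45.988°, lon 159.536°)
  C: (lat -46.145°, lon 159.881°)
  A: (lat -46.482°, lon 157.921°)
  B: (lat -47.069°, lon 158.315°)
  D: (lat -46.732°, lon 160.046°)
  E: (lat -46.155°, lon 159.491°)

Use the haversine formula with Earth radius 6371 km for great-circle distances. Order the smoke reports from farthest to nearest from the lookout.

B, D, A, C, E, F

Distances from the lookout:
B (lat -47.069°, lon 158.315°): 132.2 km
D (lat -46.732°, lon 160.046°): 115.5 km
A (lat -46.482°, lon 157.921°): 100.5 km
C (lat -46.145°, lon 159.881°): 69.9 km
E (lat -46.155°, lon 159.491°): 42.1 km
F (lat -45.988°, lon 159.536°): 40.9 km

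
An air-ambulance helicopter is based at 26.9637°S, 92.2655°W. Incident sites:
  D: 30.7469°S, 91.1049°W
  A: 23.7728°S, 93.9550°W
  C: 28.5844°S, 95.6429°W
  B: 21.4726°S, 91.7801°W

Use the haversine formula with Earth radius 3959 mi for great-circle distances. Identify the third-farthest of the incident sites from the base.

Distance to each, sorted:
B: 380.7 mi
D: 270.7 mi
A: 244.4 mi
C: 234.9 mi
The third-farthest is A at 244.4 mi.

A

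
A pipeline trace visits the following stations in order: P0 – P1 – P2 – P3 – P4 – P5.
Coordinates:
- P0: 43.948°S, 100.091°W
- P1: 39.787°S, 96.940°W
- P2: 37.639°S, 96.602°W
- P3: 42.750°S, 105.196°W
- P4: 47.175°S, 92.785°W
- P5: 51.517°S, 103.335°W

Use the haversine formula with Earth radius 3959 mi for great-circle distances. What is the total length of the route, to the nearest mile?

2293 mi

Leg distances:
P0→P1: 330.0 mi  (cumulative 330.0 mi)
P1→P2: 149.5 mi  (cumulative 479.6 mi)
P2→P3: 574.4 mi  (cumulative 1053.9 mi)
P3→P4: 678.4 mi  (cumulative 1732.3 mi)
P4→P5: 560.9 mi  (cumulative 2293.2 mi)
Total route length ≈ 2293 mi.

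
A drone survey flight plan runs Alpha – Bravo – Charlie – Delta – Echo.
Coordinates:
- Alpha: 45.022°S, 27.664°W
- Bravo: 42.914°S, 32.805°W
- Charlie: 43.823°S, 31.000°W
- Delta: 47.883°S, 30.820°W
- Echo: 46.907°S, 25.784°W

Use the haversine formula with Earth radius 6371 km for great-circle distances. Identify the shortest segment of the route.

Bravo–Charlie

Leg distances:
Alpha→Bravo: 473.4 km
Bravo→Charlie: 177.5 km
Charlie→Delta: 451.7 km
Delta→Echo: 394.2 km
The shortest leg is Bravo–Charlie at 177.5 km.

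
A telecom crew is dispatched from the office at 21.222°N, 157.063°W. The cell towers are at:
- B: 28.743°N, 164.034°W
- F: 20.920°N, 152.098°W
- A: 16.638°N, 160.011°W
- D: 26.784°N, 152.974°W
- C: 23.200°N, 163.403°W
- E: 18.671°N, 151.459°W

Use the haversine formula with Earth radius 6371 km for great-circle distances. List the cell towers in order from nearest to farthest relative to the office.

Distance from the office at 21.222°N, 157.063°W to each:
F 20.920°N, 152.098°W: 516.2 km
A 16.638°N, 160.011°W: 596.6 km
E 18.671°N, 151.459°W: 650.7 km
C 23.200°N, 163.403°W: 688.6 km
D 26.784°N, 152.974°W: 744.8 km
B 28.743°N, 164.034°W: 1091.7 km

F, A, E, C, D, B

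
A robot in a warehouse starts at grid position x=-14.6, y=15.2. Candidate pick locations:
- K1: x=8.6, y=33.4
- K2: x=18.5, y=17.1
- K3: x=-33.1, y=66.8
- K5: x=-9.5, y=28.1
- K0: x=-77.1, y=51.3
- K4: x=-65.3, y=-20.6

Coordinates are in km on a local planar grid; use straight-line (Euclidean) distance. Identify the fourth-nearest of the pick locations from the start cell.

K3

Distances from the start cell (x=-14.6, y=15.2):
K5: 13.9 km
K1: 29.5 km
K2: 33.2 km
K3: 54.8 km
K4: 62.1 km
K0: 72.2 km
The fourth-nearest is K3 at 54.8 km.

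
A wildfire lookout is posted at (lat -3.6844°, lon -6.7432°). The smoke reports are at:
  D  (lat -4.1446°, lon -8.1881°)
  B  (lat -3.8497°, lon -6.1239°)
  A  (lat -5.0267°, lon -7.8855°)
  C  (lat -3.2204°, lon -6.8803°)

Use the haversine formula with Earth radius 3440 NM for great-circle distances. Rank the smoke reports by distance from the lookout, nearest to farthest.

C, B, D, A

Distance from the lookout at (lat -3.6844°, lon -6.7432°) to each:
C (lat -3.2204°, lon -6.8803°): 29.0 NM
B (lat -3.8497°, lon -6.1239°): 38.4 NM
D (lat -4.1446°, lon -8.1881°): 90.9 NM
A (lat -5.0267°, lon -7.8855°): 105.7 NM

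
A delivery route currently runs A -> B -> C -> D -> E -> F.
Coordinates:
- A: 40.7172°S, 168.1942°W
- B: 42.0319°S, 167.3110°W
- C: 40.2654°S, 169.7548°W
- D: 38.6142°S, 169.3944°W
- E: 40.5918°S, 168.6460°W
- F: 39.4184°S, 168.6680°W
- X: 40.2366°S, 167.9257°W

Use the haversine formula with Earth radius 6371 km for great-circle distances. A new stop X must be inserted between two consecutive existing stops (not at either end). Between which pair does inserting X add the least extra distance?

between E and F

Added distance for inserting X between each consecutive pair:
A–B: 100.5 km
B–C: 77.8 km
C–D: 189.2 km
D–E: 63.7 km
E–F: 53.0 km
Smallest added distance is 53.0 km, inserting between E and F.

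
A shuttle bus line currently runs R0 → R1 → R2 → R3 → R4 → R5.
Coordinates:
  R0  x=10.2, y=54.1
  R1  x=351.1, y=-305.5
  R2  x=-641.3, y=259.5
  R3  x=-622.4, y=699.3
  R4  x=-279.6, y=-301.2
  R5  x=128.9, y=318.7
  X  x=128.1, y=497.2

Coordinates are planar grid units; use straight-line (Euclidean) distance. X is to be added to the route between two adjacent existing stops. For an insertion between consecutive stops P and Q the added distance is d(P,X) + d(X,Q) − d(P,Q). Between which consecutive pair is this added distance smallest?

between R4 and R5

Added distance for inserting X between each consecutive pair:
R0–R1: 796.1
R1–R2: 496.4
R2–R3: 1142.3
R3–R4: 616.1
R4–R5: 332.6
Smallest added distance is 332.6, inserting between R4 and R5.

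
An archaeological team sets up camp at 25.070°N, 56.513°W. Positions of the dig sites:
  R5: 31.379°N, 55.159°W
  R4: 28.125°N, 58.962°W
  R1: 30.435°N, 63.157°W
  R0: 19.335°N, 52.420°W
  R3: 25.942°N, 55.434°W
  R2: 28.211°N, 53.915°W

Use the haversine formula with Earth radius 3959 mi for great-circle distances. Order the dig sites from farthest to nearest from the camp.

Distance from the camp at 25.070°N, 56.513°W to each:
R1 30.435°N, 63.157°W: 549.7 mi
R0 19.335°N, 52.420°W: 474.9 mi
R5 31.379°N, 55.159°W: 443.6 mi
R2 28.211°N, 53.915°W: 269.9 mi
R4 28.125°N, 58.962°W: 259.7 mi
R3 25.942°N, 55.434°W: 90.3 mi

R1, R0, R5, R2, R4, R3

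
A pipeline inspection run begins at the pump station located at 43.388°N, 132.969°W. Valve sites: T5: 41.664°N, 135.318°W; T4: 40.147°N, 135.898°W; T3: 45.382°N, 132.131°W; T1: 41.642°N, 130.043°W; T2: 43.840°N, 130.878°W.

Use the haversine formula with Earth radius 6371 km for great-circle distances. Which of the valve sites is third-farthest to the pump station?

Distances from the pump station (43.388°N, 132.969°W):
T4: 434.5 km
T1: 308.5 km
T5: 271.6 km
T3: 231.5 km
T2: 175.7 km
The third-farthest is T5 at 271.6 km.

T5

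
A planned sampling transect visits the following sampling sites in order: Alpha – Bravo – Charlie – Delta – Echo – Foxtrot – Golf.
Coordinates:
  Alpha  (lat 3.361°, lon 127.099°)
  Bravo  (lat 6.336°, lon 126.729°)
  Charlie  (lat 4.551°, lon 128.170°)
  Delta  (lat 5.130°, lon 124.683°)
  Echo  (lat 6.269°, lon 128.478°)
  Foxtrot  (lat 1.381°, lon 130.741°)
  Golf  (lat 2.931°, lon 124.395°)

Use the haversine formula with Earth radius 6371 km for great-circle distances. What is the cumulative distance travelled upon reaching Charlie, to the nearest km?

588 km

Leg distances:
Alpha→Bravo: 333.3 km  (cumulative 333.3 km)
Bravo→Charlie: 254.6 km  (cumulative 588.0 km)
Cumulative distance at Charlie ≈ 588 km.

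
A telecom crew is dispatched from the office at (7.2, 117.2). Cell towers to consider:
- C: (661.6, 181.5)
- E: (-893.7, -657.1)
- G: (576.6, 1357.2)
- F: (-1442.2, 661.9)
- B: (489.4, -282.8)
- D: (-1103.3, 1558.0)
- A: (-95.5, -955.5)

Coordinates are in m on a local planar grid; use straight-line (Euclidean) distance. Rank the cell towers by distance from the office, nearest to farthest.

B, C, A, E, G, F, D

Computing each straight-line distance from (7.2, 117.2):
B (489.4, -282.8): 626.5 m
C (661.6, 181.5): 657.6 m
A (-95.5, -955.5): 1077.6 m
E (-893.7, -657.1): 1187.9 m
G (576.6, 1357.2): 1364.5 m
F (-1442.2, 661.9): 1548.4 m
D (-1103.3, 1558.0): 1819.1 m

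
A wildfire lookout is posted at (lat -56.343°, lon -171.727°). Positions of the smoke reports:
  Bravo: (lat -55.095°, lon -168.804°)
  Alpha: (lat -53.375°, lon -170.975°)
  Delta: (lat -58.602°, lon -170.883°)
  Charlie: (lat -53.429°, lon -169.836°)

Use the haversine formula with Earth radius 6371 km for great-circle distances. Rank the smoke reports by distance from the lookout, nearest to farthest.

Bravo, Delta, Alpha, Charlie

Distance from the lookout at (lat -56.343°, lon -171.727°) to each:
Bravo (lat -55.095°, lon -168.804°): 229.7 km
Delta (lat -58.602°, lon -170.883°): 256.2 km
Alpha (lat -53.375°, lon -170.975°): 333.5 km
Charlie (lat -53.429°, lon -169.836°): 345.8 km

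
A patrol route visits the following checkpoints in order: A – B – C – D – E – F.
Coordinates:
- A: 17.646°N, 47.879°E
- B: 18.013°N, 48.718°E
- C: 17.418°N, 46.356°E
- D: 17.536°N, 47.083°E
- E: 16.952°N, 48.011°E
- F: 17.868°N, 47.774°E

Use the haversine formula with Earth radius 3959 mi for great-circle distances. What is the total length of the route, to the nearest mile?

409 mi

Leg distances:
A→B: 60.7 mi  (cumulative 60.7 mi)
B→C: 160.8 mi  (cumulative 221.5 mi)
C→D: 48.6 mi  (cumulative 270.2 mi)
D→E: 73.3 mi  (cumulative 343.5 mi)
E→F: 65.2 mi  (cumulative 408.7 mi)
Total route length ≈ 409 mi.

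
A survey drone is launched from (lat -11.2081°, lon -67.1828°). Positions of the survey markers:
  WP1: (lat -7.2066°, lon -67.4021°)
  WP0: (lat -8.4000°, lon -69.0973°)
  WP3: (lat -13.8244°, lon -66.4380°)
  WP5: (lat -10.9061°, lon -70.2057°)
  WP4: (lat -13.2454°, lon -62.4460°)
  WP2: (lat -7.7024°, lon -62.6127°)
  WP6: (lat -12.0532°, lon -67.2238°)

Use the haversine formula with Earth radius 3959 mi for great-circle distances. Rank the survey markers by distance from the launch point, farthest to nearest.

WP2, WP4, WP1, WP0, WP5, WP3, WP6

Distances from the launch point:
WP2 (lat -7.7024°, lon -62.6127°): 394.6 mi
WP4 (lat -13.2454°, lon -62.4460°): 349.5 mi
WP1 (lat -7.2066°, lon -67.4021°): 276.9 mi
WP0 (lat -8.4000°, lon -69.0973°): 233.7 mi
WP5 (lat -10.9061°, lon -70.2057°): 206.1 mi
WP3 (lat -13.8244°, lon -66.4380°): 187.6 mi
WP6 (lat -12.0532°, lon -67.2238°): 58.5 mi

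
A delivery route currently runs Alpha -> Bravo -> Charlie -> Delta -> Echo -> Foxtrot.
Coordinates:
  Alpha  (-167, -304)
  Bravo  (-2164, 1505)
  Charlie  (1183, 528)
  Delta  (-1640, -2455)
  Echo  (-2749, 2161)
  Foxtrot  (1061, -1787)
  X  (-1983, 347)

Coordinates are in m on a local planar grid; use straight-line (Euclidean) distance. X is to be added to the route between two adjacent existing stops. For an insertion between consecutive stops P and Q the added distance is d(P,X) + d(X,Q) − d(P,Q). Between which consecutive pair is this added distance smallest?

between Delta and Echo

Added distance for inserting X between each consecutive pair:
Alpha–Bravo: 406.7 m
Bravo–Charlie: 856.5 m
Charlie–Delta: 1887.1 m
Delta–Echo: 44.7 m
Echo–Foxtrot: 200.0 m
Smallest added distance is 44.7 m, inserting between Delta and Echo.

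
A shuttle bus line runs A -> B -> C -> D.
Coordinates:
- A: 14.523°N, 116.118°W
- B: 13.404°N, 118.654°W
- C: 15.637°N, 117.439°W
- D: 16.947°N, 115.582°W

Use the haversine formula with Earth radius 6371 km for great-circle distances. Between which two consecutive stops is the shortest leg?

Leg distances:
A→B: 300.6 km
B→C: 280.6 km
C→D: 246.0 km
The shortest leg is C–D at 246.0 km.

C–D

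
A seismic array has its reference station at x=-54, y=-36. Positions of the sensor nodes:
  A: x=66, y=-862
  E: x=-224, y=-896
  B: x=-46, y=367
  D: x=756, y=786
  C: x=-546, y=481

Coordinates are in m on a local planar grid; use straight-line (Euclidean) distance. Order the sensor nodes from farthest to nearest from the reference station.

D, E, A, C, B

Distances from the reference station:
D x=756, y=786: 1154.0 m
E x=-224, y=-896: 876.6 m
A x=66, y=-862: 834.7 m
C x=-546, y=481: 713.7 m
B x=-46, y=367: 403.1 m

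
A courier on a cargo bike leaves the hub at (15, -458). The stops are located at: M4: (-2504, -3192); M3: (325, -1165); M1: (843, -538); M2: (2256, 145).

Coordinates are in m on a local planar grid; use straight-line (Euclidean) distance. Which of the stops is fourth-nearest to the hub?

Distances from the hub ((15, -458)):
M3: 772.0 m
M1: 831.9 m
M2: 2320.7 m
M4: 3717.5 m
The fourth-nearest is M4 at 3717.5 m.

M4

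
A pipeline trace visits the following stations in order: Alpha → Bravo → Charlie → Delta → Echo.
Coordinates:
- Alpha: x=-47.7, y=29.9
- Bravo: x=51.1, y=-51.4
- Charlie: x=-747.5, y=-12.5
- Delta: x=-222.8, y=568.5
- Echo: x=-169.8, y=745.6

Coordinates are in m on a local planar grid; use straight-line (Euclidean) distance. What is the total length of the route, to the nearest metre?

1895 m

Leg distances:
Alpha→Bravo: 127.9 m  (cumulative 127.9 m)
Bravo→Charlie: 799.5 m  (cumulative 927.5 m)
Charlie→Delta: 782.9 m  (cumulative 1710.4 m)
Delta→Echo: 184.9 m  (cumulative 1895.2 m)
Total route length ≈ 1895 m.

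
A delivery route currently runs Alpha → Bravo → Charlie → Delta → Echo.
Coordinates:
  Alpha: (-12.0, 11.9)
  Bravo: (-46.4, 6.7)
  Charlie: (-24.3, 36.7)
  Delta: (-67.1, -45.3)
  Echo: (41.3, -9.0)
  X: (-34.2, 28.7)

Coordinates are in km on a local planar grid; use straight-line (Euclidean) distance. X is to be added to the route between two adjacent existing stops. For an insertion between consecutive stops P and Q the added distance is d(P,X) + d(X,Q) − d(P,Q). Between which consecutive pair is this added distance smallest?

Added distance for inserting X between each consecutive pair:
Alpha–Bravo: 18.2 km
Bravo–Charlie: 0.6 km
Charlie–Delta: 1.2 km
Delta–Echo: 51.1 km
Smallest added distance is 0.6 km, inserting between Bravo and Charlie.

between Bravo and Charlie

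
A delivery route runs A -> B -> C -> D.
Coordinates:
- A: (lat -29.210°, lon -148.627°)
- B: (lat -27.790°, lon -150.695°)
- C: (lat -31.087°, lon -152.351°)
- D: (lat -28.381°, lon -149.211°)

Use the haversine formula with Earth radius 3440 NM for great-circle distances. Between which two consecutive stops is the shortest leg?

Leg distances:
A→B: 138.5 NM
B→C: 216.0 NM
C→D: 230.6 NM
The shortest leg is A–B at 138.5 NM.

A–B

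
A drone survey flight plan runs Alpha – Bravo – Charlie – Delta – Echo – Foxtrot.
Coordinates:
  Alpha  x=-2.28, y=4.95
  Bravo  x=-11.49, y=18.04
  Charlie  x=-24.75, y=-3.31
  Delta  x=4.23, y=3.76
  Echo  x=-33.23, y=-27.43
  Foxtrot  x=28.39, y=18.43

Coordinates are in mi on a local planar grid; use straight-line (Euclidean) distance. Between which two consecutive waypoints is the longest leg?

Leg distances:
Alpha→Bravo: 16.0 mi
Bravo→Charlie: 25.1 mi
Charlie→Delta: 29.8 mi
Delta→Echo: 48.7 mi
Echo→Foxtrot: 76.8 mi
The longest leg is Echo–Foxtrot at 76.8 mi.

Echo–Foxtrot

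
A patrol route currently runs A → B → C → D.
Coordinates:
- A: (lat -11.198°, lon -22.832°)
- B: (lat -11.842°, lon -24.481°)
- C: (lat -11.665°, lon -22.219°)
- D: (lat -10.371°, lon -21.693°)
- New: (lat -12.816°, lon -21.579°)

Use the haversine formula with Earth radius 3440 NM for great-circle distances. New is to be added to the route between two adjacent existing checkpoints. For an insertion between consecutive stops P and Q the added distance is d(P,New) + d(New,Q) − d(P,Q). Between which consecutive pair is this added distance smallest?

between B and C

Added distance for inserting New between each consecutive pair:
A–B: 197.4 NM
B–C: 125.2 NM
C–D: 142.0 NM
Smallest added distance is 125.2 NM, inserting between B and C.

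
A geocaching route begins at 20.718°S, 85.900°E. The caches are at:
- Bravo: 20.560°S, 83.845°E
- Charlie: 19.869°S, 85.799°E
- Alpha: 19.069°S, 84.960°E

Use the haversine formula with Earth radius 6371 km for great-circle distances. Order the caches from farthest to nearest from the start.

Computing each great-circle distance from 20.718°S, 85.900°E:
Bravo 20.560°S, 83.845°E: 214.6 km
Alpha 19.069°S, 84.960°E: 208.0 km
Charlie 19.869°S, 85.799°E: 95.0 km

Bravo, Alpha, Charlie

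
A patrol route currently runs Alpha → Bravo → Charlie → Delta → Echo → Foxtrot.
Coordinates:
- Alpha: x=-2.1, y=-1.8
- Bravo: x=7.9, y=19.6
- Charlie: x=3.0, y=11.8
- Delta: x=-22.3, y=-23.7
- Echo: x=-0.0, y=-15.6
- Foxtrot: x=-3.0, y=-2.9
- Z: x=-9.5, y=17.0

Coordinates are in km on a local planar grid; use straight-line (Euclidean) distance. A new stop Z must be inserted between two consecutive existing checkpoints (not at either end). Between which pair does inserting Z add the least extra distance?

between Charlie and Delta

Added distance for inserting Z between each consecutive pair:
Alpha–Bravo: 14.2 km
Bravo–Charlie: 21.9 km
Charlie–Delta: 12.6 km
Delta–Echo: 52.9 km
Echo–Foxtrot: 41.8 km
Smallest added distance is 12.6 km, inserting between Charlie and Delta.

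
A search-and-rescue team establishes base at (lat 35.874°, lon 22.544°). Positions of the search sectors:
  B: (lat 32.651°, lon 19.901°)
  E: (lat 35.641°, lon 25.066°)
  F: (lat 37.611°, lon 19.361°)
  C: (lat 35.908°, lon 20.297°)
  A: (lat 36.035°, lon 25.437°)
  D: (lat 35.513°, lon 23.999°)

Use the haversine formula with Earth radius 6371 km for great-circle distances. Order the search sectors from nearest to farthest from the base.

D, C, E, A, F, B

Computing each great-circle distance from (lat 35.874°, lon 22.544°):
D (lat 35.513°, lon 23.999°): 137.4 km
C (lat 35.908°, lon 20.297°): 202.4 km
E (lat 35.641°, lon 25.066°): 229.0 km
A (lat 36.035°, lon 25.437°): 261.0 km
F (lat 37.611°, lon 19.361°): 343.1 km
B (lat 32.651°, lon 19.901°): 432.9 km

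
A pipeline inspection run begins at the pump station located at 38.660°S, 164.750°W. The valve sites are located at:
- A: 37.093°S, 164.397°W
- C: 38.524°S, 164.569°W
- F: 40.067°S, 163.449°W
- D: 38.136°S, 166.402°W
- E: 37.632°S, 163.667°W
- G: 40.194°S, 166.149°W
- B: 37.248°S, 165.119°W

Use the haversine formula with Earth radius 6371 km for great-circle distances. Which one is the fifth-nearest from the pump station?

Distance to each, sorted:
C: 21.8 km
E: 148.4 km
D: 155.3 km
B: 160.3 km
A: 177.0 km
F: 192.3 km
G: 208.6 km
The fifth-nearest is A at 177.0 km.

A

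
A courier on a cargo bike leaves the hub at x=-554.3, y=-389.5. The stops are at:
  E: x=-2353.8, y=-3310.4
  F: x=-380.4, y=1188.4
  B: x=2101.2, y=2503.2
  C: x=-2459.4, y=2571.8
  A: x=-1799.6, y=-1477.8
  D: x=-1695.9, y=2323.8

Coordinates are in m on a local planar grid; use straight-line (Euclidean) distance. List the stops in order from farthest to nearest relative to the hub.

B, C, E, D, A, F

Computing each straight-line distance from x=-554.3, y=-389.5:
B x=2101.2, y=2503.2: 3926.8 m
C x=-2459.4, y=2571.8: 3521.2 m
E x=-2353.8, y=-3310.4: 3430.7 m
D x=-1695.9, y=2323.8: 2943.7 m
A x=-1799.6, y=-1477.8: 1653.8 m
F x=-380.4, y=1188.4: 1587.5 m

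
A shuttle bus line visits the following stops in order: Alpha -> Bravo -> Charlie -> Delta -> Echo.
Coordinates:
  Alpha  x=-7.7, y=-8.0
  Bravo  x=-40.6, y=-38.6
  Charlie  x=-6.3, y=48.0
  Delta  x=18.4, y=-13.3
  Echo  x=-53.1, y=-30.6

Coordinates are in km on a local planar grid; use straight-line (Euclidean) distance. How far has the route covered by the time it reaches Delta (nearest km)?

204 km

Leg distances:
Alpha→Bravo: 44.9 km  (cumulative 44.9 km)
Bravo→Charlie: 93.1 km  (cumulative 138.1 km)
Charlie→Delta: 66.1 km  (cumulative 204.2 km)
Cumulative distance at Delta ≈ 204 km.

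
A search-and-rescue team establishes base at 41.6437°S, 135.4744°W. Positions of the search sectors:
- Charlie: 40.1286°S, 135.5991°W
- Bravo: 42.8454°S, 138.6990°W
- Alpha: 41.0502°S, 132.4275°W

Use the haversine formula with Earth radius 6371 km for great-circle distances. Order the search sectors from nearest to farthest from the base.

Computing each great-circle distance from 41.6437°S, 135.4744°W:
Charlie 40.1286°S, 135.5991°W: 168.8 km
Alpha 41.0502°S, 132.4275°W: 262.8 km
Bravo 42.8454°S, 138.6990°W: 297.1 km

Charlie, Alpha, Bravo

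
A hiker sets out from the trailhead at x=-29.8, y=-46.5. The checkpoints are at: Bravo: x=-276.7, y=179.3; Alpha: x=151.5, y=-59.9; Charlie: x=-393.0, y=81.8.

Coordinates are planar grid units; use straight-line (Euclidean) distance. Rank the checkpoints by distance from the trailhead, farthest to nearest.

Computing each straight-line distance from x=-29.8, y=-46.5:
Charlie x=-393.0, y=81.8: 385.2
Bravo x=-276.7, y=179.3: 334.6
Alpha x=151.5, y=-59.9: 181.8

Charlie, Bravo, Alpha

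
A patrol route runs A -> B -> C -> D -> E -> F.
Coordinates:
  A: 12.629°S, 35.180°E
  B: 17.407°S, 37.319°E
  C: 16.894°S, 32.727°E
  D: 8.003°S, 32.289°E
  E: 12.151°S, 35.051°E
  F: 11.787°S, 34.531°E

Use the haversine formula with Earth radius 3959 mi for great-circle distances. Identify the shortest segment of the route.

E–F

Leg distances:
A→B: 359.7 mi
B→C: 305.2 mi
C→D: 615.1 mi
D→E: 342.7 mi
E→F: 43.2 mi
The shortest leg is E–F at 43.2 mi.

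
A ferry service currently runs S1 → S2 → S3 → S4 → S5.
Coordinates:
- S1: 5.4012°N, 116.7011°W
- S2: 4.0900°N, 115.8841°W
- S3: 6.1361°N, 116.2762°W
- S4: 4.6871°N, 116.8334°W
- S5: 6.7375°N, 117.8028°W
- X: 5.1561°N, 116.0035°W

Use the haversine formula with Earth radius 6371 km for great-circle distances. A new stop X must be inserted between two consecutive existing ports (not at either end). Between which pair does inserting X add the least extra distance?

Added distance for inserting X between each consecutive pair:
S1–S2: 29.6 km
S2–S3: 0.7 km
S3–S4: 46.2 km
S4–S5: 119.3 km
Smallest added distance is 0.7 km, inserting between S2 and S3.

between S2 and S3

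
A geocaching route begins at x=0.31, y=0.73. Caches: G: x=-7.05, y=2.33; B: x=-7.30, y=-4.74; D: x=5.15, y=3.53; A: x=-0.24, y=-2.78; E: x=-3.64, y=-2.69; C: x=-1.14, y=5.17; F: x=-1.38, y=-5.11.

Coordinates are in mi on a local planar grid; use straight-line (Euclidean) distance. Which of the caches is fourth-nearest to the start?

D

Distance to each, sorted:
A: 3.6 mi
C: 4.7 mi
E: 5.2 mi
D: 5.6 mi
F: 6.1 mi
G: 7.5 mi
B: 9.4 mi
The fourth-nearest is D at 5.6 mi.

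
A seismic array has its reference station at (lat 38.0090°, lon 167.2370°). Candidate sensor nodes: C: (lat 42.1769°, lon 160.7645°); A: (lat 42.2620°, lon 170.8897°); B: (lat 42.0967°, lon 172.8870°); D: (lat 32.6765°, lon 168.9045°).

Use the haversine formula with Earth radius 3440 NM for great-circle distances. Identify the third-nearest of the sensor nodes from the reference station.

Distance to each, sorted:
A: 305.4 NM
D: 330.4 NM
B: 357.1 NM
C: 388.4 NM
The third-nearest is B at 357.1 NM.

B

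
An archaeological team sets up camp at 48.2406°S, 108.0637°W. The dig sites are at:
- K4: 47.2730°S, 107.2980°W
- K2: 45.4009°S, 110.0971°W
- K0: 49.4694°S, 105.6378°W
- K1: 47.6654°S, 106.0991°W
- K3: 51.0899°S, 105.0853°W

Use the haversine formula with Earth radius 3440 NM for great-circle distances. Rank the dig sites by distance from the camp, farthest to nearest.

K3, K2, K0, K1, K4

Distance from the camp at 48.2406°S, 108.0637°W to each:
K3 51.0899°S, 105.0853°W: 206.5 NM
K2 45.4009°S, 110.0971°W: 189.8 NM
K0 49.4694°S, 105.6378°W: 120.9 NM
K1 47.6654°S, 106.0991°W: 86.2 NM
K4 47.2730°S, 107.2980°W: 65.8 NM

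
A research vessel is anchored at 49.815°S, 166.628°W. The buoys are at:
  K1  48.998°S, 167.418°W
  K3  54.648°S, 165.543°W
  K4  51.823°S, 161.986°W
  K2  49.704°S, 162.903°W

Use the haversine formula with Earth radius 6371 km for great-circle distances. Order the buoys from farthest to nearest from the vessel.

K3, K4, K2, K1

Distance from the vessel at 49.815°S, 166.628°W to each:
K3 54.648°S, 165.543°W: 542.4 km
K4 51.823°S, 161.986°W: 395.1 km
K2 49.704°S, 162.903°W: 267.8 km
K1 48.998°S, 167.418°W: 107.3 km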